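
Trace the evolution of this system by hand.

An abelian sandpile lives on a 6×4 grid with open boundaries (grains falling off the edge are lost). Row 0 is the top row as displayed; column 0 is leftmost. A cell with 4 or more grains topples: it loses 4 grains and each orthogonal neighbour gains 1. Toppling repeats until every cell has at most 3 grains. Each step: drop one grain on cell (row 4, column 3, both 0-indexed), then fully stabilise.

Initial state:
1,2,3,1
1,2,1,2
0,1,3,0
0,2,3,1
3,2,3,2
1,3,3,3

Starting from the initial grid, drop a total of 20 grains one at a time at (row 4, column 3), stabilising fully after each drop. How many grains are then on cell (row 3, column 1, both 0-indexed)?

2

step 0: 1,2,3,1
1,2,1,2
0,1,3,0
0,2,3,1
3,2,3,2
1,3,3,3
step 1: 1,2,3,1
1,2,1,2
0,1,3,0
0,2,3,1
3,2,3,3
1,3,3,3
step 2: 1,2,3,1
1,2,2,2
0,3,0,1
2,0,2,3
0,2,3,2
3,1,2,1
step 3: 1,2,3,1
1,2,2,2
0,3,0,1
2,0,2,3
0,2,3,3
3,1,2,1
step 4: 1,2,3,1
1,2,2,2
0,3,1,2
2,1,0,1
0,3,1,2
3,1,3,2
step 5: 1,2,3,1
1,2,2,2
0,3,1,2
2,1,0,1
0,3,1,3
3,1,3,2
step 6: 1,2,3,1
1,2,2,2
0,3,1,2
2,1,0,2
0,3,2,0
3,1,3,3
step 7: 1,2,3,1
1,2,2,2
0,3,1,2
2,1,0,2
0,3,2,1
3,1,3,3
step 8: 1,2,3,1
1,2,2,2
0,3,1,2
2,1,0,2
0,3,2,2
3,1,3,3
step 9: 1,2,3,1
1,2,2,2
0,3,1,2
2,1,0,2
0,3,2,3
3,1,3,3
step 10: 1,2,3,1
1,2,2,2
0,3,1,2
2,2,1,3
1,0,1,2
3,3,1,1
step 11: 1,2,3,1
1,2,2,2
0,3,1,2
2,2,1,3
1,0,1,3
3,3,1,1
step 12: 1,2,3,1
1,2,2,2
0,3,1,3
2,2,2,0
1,0,2,1
3,3,1,2
step 13: 1,2,3,1
1,2,2,2
0,3,1,3
2,2,2,0
1,0,2,2
3,3,1,2
step 14: 1,2,3,1
1,2,2,2
0,3,1,3
2,2,2,0
1,0,2,3
3,3,1,2
step 15: 1,2,3,1
1,2,2,2
0,3,1,3
2,2,2,1
1,0,3,0
3,3,1,3
step 16: 1,2,3,1
1,2,2,2
0,3,1,3
2,2,2,1
1,0,3,1
3,3,1,3
step 17: 1,2,3,1
1,2,2,2
0,3,1,3
2,2,2,1
1,0,3,2
3,3,1,3
step 18: 1,2,3,1
1,2,2,2
0,3,1,3
2,2,2,1
1,0,3,3
3,3,1,3
step 19: 1,2,3,1
1,2,2,2
0,3,1,3
2,2,3,2
1,1,0,2
3,3,3,0
step 20: 1,2,3,1
1,2,2,2
0,3,1,3
2,2,3,2
1,1,0,3
3,3,3,0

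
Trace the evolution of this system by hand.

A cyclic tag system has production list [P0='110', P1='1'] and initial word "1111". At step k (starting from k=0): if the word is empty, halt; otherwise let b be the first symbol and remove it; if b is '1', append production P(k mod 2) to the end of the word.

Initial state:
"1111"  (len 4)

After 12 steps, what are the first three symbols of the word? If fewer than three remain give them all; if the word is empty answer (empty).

110

step 0: "1111"  (len 4)
step 1: "111110"  (len 6)
step 2: "111101"  (len 6)
step 3: "11101110"  (len 8)
step 4: "11011101"  (len 8)
step 5: "1011101110"  (len 10)
step 6: "0111011101"  (len 10)
step 7: "111011101"  (len 9)
step 8: "110111011"  (len 9)
step 9: "10111011110"  (len 11)
step 10: "01110111101"  (len 11)
step 11: "1110111101"  (len 10)
step 12: "1101111011"  (len 10)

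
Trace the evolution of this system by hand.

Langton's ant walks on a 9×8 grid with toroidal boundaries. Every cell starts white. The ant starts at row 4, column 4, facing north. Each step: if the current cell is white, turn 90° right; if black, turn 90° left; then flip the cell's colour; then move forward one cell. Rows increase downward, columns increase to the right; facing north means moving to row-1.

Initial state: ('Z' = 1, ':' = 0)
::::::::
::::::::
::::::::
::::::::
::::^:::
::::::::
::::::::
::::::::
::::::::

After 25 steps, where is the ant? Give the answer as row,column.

0) ::::::::
::::::::
::::::::
::::::::
::::^:::
::::::::
::::::::
::::::::
::::::::
1) ::::::::
::::::::
::::::::
::::::::
::::Z>::
::::::::
::::::::
::::::::
::::::::
2) ::::::::
::::::::
::::::::
::::::::
::::ZZ::
:::::v::
::::::::
::::::::
::::::::
3) ::::::::
::::::::
::::::::
::::::::
::::ZZ::
::::<Z::
::::::::
::::::::
::::::::
4) ::::::::
::::::::
::::::::
::::::::
::::^Z::
::::ZZ::
::::::::
::::::::
::::::::
5) ::::::::
::::::::
::::::::
::::::::
:::<:Z::
::::ZZ::
::::::::
::::::::
::::::::
6) ::::::::
::::::::
::::::::
:::^::::
:::Z:Z::
::::ZZ::
::::::::
::::::::
::::::::
7) ::::::::
::::::::
::::::::
:::Z>:::
:::Z:Z::
::::ZZ::
::::::::
::::::::
::::::::
8) ::::::::
::::::::
::::::::
:::ZZ:::
:::ZvZ::
::::ZZ::
::::::::
::::::::
::::::::
9) ::::::::
::::::::
::::::::
:::ZZ:::
:::<ZZ::
::::ZZ::
::::::::
::::::::
::::::::
10) ::::::::
::::::::
::::::::
:::ZZ:::
::::ZZ::
:::vZZ::
::::::::
::::::::
::::::::
11) ::::::::
::::::::
::::::::
:::ZZ:::
::::ZZ::
::<ZZZ::
::::::::
::::::::
::::::::
12) ::::::::
::::::::
::::::::
:::ZZ:::
::^:ZZ::
::ZZZZ::
::::::::
::::::::
::::::::
13) ::::::::
::::::::
::::::::
:::ZZ:::
::Z>ZZ::
::ZZZZ::
::::::::
::::::::
::::::::
14) ::::::::
::::::::
::::::::
:::ZZ:::
::ZZZZ::
::ZvZZ::
::::::::
::::::::
::::::::
15) ::::::::
::::::::
::::::::
:::ZZ:::
::ZZZZ::
::Z:>Z::
::::::::
::::::::
::::::::
16) ::::::::
::::::::
::::::::
:::ZZ:::
::ZZ^Z::
::Z::Z::
::::::::
::::::::
::::::::
17) ::::::::
::::::::
::::::::
:::ZZ:::
::Z<:Z::
::Z::Z::
::::::::
::::::::
::::::::
18) ::::::::
::::::::
::::::::
:::ZZ:::
::Z::Z::
::Zv:Z::
::::::::
::::::::
::::::::
19) ::::::::
::::::::
::::::::
:::ZZ:::
::Z::Z::
::<Z:Z::
::::::::
::::::::
::::::::
20) ::::::::
::::::::
::::::::
:::ZZ:::
::Z::Z::
:::Z:Z::
::v:::::
::::::::
::::::::
21) ::::::::
::::::::
::::::::
:::ZZ:::
::Z::Z::
:::Z:Z::
:<Z:::::
::::::::
::::::::
22) ::::::::
::::::::
::::::::
:::ZZ:::
::Z::Z::
:^:Z:Z::
:ZZ:::::
::::::::
::::::::
23) ::::::::
::::::::
::::::::
:::ZZ:::
::Z::Z::
:Z>Z:Z::
:ZZ:::::
::::::::
::::::::
24) ::::::::
::::::::
::::::::
:::ZZ:::
::Z::Z::
:ZZZ:Z::
:Zv:::::
::::::::
::::::::
25) ::::::::
::::::::
::::::::
:::ZZ:::
::Z::Z::
:ZZZ:Z::
:Z:>::::
::::::::
::::::::

6,3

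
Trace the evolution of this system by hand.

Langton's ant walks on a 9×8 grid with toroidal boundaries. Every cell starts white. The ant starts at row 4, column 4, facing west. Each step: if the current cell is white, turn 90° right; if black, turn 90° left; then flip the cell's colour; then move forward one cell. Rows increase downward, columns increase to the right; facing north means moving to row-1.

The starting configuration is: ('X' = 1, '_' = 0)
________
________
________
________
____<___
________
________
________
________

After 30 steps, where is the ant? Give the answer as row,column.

step 0: ________
________
________
________
____<___
________
________
________
________
step 1: ________
________
________
____^___
____X___
________
________
________
________
step 2: ________
________
________
____X>__
____X___
________
________
________
________
step 3: ________
________
________
____XX__
____Xv__
________
________
________
________
step 4: ________
________
________
____XX__
____<X__
________
________
________
________
step 5: ________
________
________
____XX__
_____X__
____v___
________
________
________
step 6: ________
________
________
____XX__
_____X__
___<X___
________
________
________
step 7: ________
________
________
____XX__
___^_X__
___XX___
________
________
________
step 8: ________
________
________
____XX__
___X>X__
___XX___
________
________
________
step 9: ________
________
________
____XX__
___XXX__
___Xv___
________
________
________
step 10: ________
________
________
____XX__
___XXX__
___X_>__
________
________
________
step 11: ________
________
________
____XX__
___XXX__
___X_X__
_____v__
________
________
step 12: ________
________
________
____XX__
___XXX__
___X_X__
____<X__
________
________
step 13: ________
________
________
____XX__
___XXX__
___X^X__
____XX__
________
________
step 14: ________
________
________
____XX__
___XXX__
___XX>__
____XX__
________
________
step 15: ________
________
________
____XX__
___XX^__
___XX___
____XX__
________
________
step 16: ________
________
________
____XX__
___X<___
___XX___
____XX__
________
________
step 17: ________
________
________
____XX__
___X____
___Xv___
____XX__
________
________
step 18: ________
________
________
____XX__
___X____
___X_>__
____XX__
________
________
step 19: ________
________
________
____XX__
___X____
___X_X__
____Xv__
________
________
step 20: ________
________
________
____XX__
___X____
___X_X__
____X_>_
________
________
step 21: ________
________
________
____XX__
___X____
___X_X__
____X_X_
______v_
________
step 22: ________
________
________
____XX__
___X____
___X_X__
____X_X_
_____<X_
________
step 23: ________
________
________
____XX__
___X____
___X_X__
____X^X_
_____XX_
________
step 24: ________
________
________
____XX__
___X____
___X_X__
____XX>_
_____XX_
________
step 25: ________
________
________
____XX__
___X____
___X_X^_
____XX__
_____XX_
________
step 26: ________
________
________
____XX__
___X____
___X_XX>
____XX__
_____XX_
________
step 27: ________
________
________
____XX__
___X____
___X_XXX
____XX_v
_____XX_
________
step 28: ________
________
________
____XX__
___X____
___X_XXX
____XX<X
_____XX_
________
step 29: ________
________
________
____XX__
___X____
___X_X^X
____XXXX
_____XX_
________
step 30: ________
________
________
____XX__
___X____
___X_<_X
____XXXX
_____XX_
________

5,5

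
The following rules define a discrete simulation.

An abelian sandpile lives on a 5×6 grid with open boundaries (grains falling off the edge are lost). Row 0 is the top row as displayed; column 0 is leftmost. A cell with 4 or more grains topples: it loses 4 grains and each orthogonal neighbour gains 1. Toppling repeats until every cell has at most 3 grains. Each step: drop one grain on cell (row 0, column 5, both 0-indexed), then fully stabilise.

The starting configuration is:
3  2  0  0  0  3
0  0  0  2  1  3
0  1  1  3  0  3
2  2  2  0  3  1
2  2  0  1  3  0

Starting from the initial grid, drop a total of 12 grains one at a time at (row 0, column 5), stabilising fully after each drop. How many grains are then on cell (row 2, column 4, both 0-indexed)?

2

0) 3  2  0  0  0  3
0  0  0  2  1  3
0  1  1  3  0  3
2  2  2  0  3  1
2  2  0  1  3  0
1) 3  2  0  0  1  1
0  0  0  2  2  1
0  1  1  3  1  0
2  2  2  0  3  2
2  2  0  1  3  0
2) 3  2  0  0  1  2
0  0  0  2  2  1
0  1  1  3  1  0
2  2  2  0  3  2
2  2  0  1  3  0
3) 3  2  0  0  1  3
0  0  0  2  2  1
0  1  1  3  1  0
2  2  2  0  3  2
2  2  0  1  3  0
4) 3  2  0  0  2  0
0  0  0  2  2  2
0  1  1  3  1  0
2  2  2  0  3  2
2  2  0  1  3  0
5) 3  2  0  0  2  1
0  0  0  2  2  2
0  1  1  3  1  0
2  2  2  0  3  2
2  2  0  1  3  0
6) 3  2  0  0  2  2
0  0  0  2  2  2
0  1  1  3  1  0
2  2  2  0  3  2
2  2  0  1  3  0
7) 3  2  0  0  2  3
0  0  0  2  2  2
0  1  1  3  1  0
2  2  2  0  3  2
2  2  0  1  3  0
8) 3  2  0  0  3  0
0  0  0  2  2  3
0  1  1  3  1  0
2  2  2  0  3  2
2  2  0  1  3  0
9) 3  2  0  0  3  1
0  0  0  2  2  3
0  1  1  3  1  0
2  2  2  0  3  2
2  2  0  1  3  0
10) 3  2  0  0  3  2
0  0  0  2  2  3
0  1  1  3  1  0
2  2  2  0  3  2
2  2  0  1  3  0
11) 3  2  0  0  3  3
0  0  0  2  2  3
0  1  1  3  1  0
2  2  2  0  3  2
2  2  0  1  3  0
12) 3  2  0  1  1  2
0  0  0  3  0  1
0  1  1  3  2  1
2  2  2  0  3  2
2  2  0  1  3  0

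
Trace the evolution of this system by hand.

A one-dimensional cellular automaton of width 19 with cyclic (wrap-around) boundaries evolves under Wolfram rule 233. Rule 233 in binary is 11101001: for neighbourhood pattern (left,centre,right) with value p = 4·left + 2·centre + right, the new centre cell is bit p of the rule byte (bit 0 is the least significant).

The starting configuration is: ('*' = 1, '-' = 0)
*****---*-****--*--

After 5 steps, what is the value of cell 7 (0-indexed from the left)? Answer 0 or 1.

[0] *****---*-****--*--
[1] *****-*--*****-----
[2] ******---*****-***-
[3] ******-*-**********
[4] *******-***********
[5] *******************

1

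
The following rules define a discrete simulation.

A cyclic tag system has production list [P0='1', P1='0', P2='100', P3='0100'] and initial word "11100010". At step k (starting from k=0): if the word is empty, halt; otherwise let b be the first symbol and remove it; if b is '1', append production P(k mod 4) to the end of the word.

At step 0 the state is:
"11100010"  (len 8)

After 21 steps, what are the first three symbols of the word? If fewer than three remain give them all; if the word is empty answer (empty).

10

0) "11100010"  (len 8)
1) "11000101"  (len 8)
2) "10001010"  (len 8)
3) "0001010100"  (len 10)
4) "001010100"  (len 9)
5) "01010100"  (len 8)
6) "1010100"  (len 7)
7) "010100100"  (len 9)
8) "10100100"  (len 8)
9) "01001001"  (len 8)
10) "1001001"  (len 7)
11) "001001100"  (len 9)
12) "01001100"  (len 8)
13) "1001100"  (len 7)
14) "0011000"  (len 7)
15) "011000"  (len 6)
16) "11000"  (len 5)
17) "10001"  (len 5)
18) "00010"  (len 5)
19) "0010"  (len 4)
20) "010"  (len 3)
21) "10"  (len 2)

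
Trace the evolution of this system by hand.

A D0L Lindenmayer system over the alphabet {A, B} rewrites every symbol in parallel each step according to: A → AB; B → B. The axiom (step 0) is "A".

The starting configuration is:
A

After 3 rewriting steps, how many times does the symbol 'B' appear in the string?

3

0) A
1) AB
2) ABB
3) ABBB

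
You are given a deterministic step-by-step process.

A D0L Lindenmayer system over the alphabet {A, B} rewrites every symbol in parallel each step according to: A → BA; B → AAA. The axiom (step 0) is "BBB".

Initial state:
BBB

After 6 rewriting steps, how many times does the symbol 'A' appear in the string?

0) BBB
1) AAAAAAAAA
2) BABABABABABABABABA
3) AAABAAAABAAAABAAAABAAAABAAAABAAAABAAAABAAAABA
4) BABABAAAABABABABAAAABABABABAAAABABABABAAAABABABABAAAABABABABAAAABABABABAAAABABABABAAAABABABABAAAABA
5) AAABAAAABAAAABABABABAAAABAAAABAAAABAAAABABABABAAAABAAAABAA…AAAABAAAABAAAABAAAABABABABAAAABAAAABAAAABAAAABABABABAAAABA  (len 234)
6) BABABAAAABABABABAAAABABABABAAAABAAAABAAAABAAAABABABABAAAAB…ABABAAAABABABABAAAABABABABAAAABAAAABAAAABAAAABABABABAAAABA  (len 531)

360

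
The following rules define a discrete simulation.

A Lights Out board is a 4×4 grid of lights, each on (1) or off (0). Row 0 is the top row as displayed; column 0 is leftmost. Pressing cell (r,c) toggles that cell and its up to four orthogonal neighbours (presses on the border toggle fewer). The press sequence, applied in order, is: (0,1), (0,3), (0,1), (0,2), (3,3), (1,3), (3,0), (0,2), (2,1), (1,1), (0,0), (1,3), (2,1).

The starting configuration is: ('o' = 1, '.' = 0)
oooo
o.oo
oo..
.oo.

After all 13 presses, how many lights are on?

[0] oooo
o.oo
oo..
.oo.
[1] ...o
oooo
oo..
.oo.
[2] ..o.
ooo.
oo..
.oo.
[3] oo..
o.o.
oo..
.oo.
[4] o.oo
o...
oo..
.oo.
[5] o.oo
o...
oo.o
.o.o
[6] o.o.
o.oo
oo..
.o.o
[7] o.o.
o.oo
.o..
o..o
[8] oo.o
o..o
.o..
o..o
[9] oo.o
oo.o
o.o.
oo.o
[10] o..o
..oo
ooo.
oo.o
[11] .o.o
o.oo
ooo.
oo.o
[12] .o..
o...
oooo
oo.o
[13] .o..
oo..
...o
o..o

6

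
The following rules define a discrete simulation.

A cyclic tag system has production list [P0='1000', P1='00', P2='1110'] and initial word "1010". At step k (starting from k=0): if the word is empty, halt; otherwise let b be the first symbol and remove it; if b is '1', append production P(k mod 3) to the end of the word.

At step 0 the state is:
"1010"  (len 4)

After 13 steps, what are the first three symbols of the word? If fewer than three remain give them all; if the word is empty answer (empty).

step 0: "1010"  (len 4)
step 1: "0101000"  (len 7)
step 2: "101000"  (len 6)
step 3: "010001110"  (len 9)
step 4: "10001110"  (len 8)
step 5: "000111000"  (len 9)
step 6: "00111000"  (len 8)
step 7: "0111000"  (len 7)
step 8: "111000"  (len 6)
step 9: "110001110"  (len 9)
step 10: "100011101000"  (len 12)
step 11: "0001110100000"  (len 13)
step 12: "001110100000"  (len 12)
step 13: "01110100000"  (len 11)

011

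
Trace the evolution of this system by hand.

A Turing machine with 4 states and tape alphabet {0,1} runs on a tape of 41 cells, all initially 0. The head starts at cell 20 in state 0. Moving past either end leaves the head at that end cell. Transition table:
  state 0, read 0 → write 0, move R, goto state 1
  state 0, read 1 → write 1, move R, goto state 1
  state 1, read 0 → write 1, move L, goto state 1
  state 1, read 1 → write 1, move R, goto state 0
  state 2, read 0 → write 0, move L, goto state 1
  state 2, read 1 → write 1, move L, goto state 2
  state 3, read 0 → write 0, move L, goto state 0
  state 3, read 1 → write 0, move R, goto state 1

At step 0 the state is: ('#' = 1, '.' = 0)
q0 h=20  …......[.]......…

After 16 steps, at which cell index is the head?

6

k=0  q0 h=20  …......[.]......…
k=1  q1 h=21  …......[.]......…
k=2  q1 h=20  …......[.]#.....…
k=3  q1 h=19  …......[.]##....…
k=4  q1 h=18  …......[.]###...…
k=5  q1 h=17  …......[.]####..…
k=6  q1 h=16  …......[.]#####.…
k=7  q1 h=15  …......[.]######…
k=8  q1 h=14  …......[.]######…
k=9  q1 h=13  …......[.]######…
k=10  q1 h=12  …......[.]######…
k=11  q1 h=11  …......[.]######…
k=12  q1 h=10  …......[.]######…
k=13  q1 h= 9  …......[.]######…
k=14  q1 h= 8  …......[.]######…
k=15  q1 h= 7  …......[.]######…
k=16  q1 h= 6  |......[.]######…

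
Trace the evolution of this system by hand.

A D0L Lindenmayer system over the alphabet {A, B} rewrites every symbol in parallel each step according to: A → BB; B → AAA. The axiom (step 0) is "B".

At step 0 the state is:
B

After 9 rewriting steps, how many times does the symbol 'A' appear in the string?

gen 0: B
gen 1: AAA
gen 2: BBBBBB
gen 3: AAAAAAAAAAAAAAAAAA
gen 4: BBBBBBBBBBBBBBBBBBBBBBBBBBBBBBBBBBBB
gen 5: AAAAAAAAAAAAAAAAAAAAAAAAAAAAAAAAAAAAAAAAAAAAAAAAAAAAAAAAAAAAAAAAAAAAAAAAAAAAAAAAAAAAAAAAAAAAAAAAAAAAAAAAAAAA
gen 6: BBBBBBBBBBBBBBBBBBBBBBBBBBBBBBBBBBBBBBBBBBBBBBBBBBBBBBBBBB…BBBBBBBBBBBBBBBBBBBBBBBBBBBBBBBBBBBBBBBBBBBBBBBBBBBBBBBBBB  (len 216)
gen 7: AAAAAAAAAAAAAAAAAAAAAAAAAAAAAAAAAAAAAAAAAAAAAAAAAAAAAAAAAA…AAAAAAAAAAAAAAAAAAAAAAAAAAAAAAAAAAAAAAAAAAAAAAAAAAAAAAAAAA  (len 648)
gen 8: BBBBBBBBBBBBBBBBBBBBBBBBBBBBBBBBBBBBBBBBBBBBBBBBBBBBBBBBBB…BBBBBBBBBBBBBBBBBBBBBBBBBBBBBBBBBBBBBBBBBBBBBBBBBBBBBBBBBB  (len 1296)
gen 9: AAAAAAAAAAAAAAAAAAAAAAAAAAAAAAAAAAAAAAAAAAAAAAAAAAAAAAAAAA…AAAAAAAAAAAAAAAAAAAAAAAAAAAAAAAAAAAAAAAAAAAAAAAAAAAAAAAAAA  (len 3888)

3888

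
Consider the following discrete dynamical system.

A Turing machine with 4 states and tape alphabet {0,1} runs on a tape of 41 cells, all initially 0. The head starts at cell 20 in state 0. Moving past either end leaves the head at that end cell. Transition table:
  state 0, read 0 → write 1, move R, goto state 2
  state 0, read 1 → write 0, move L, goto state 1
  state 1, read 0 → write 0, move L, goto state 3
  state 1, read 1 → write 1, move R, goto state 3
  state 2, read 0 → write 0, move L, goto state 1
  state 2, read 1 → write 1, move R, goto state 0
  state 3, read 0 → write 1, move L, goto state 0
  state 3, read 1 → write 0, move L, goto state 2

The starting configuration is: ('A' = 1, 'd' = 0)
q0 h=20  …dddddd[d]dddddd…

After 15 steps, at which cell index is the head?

0) q0 h=20  …dddddd[d]dddddd…
1) q2 h=21  …dddddA[d]dddddd…
2) q1 h=20  …dddddd[A]dddddd…
3) q3 h=21  …dddddA[d]dddddd…
4) q0 h=20  …dddddd[A]Addddd…
5) q1 h=19  …dddddd[d]dAdddd…
6) q3 h=18  …dddddd[d]ddAddd…
7) q0 h=17  …dddddd[d]AddAdd…
8) q2 h=18  …dddddA[A]ddAddd…
9) q0 h=19  …ddddAA[d]dAdddd…
10) q2 h=20  …dddAAA[d]Addddd…
11) q1 h=19  …ddddAA[A]dAdddd…
12) q3 h=20  …dddAAA[d]Addddd…
13) q0 h=19  …ddddAA[A]AAdddd…
14) q1 h=18  …dddddA[A]dAAddd…
15) q3 h=19  …ddddAA[d]AAdddd…

19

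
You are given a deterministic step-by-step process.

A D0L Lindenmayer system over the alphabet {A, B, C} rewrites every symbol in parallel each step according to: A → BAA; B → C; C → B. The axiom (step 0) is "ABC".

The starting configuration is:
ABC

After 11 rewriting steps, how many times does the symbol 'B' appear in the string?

[0] ABC
[1] BAACB
[2] CBAABAABC
[3] BCBAABAACBAABAACB
[4] CBCBAABAACBAABAABCBAABAACBAABAABC
[5] BCBCBAABAACBAABAABCBAABAACBAABAACBCBAABAACBAABAABCBAABAACBAABAACB
[6] CBCBCBAABAACBAABAABCBAABAACBAABAACBCBAABAACBAABAABCBAABAAC…BAACBAABAABCBAABAACBAABAACBCBAABAACBAABAABCBAABAACBAABAABC  (len 129)
[7] BCBCBCBAABAACBAABAABCBAABAACBAABAACBCBAABAACBAABAABCBAABAA…BAACBAABAABCBAABAACBAABAACBCBAABAACBAABAABCBAABAACBAABAACB  (len 257)
[8] CBCBCBCBAABAACBAABAABCBAABAACBAABAACBCBAABAACBAABAABCBAABA…BAACBAABAABCBAABAACBAABAACBCBAABAACBAABAABCBAABAACBAABAABC  (len 513)
[9] BCBCBCBCBAABAACBAABAABCBAABAACBAABAACBCBAABAACBAABAABCBAAB…BAACBAABAABCBAABAACBAABAACBCBAABAACBAABAABCBAABAACBAABAACB  (len 1025)
[10] CBCBCBCBCBAABAACBAABAABCBAABAACBAABAACBCBAABAACBAABAABCBAA…BAACBAABAABCBAABAACBAABAACBCBAABAACBAABAABCBAABAACBAABAABC  (len 2049)
[11] BCBCBCBCBCBAABAACBAABAABCBAABAACBAABAACBCBAABAACBAABAABCBA…BAACBAABAABCBAABAACBAABAACBCBAABAACBAABAABCBAABAACBAABAACB  (len 4097)

1366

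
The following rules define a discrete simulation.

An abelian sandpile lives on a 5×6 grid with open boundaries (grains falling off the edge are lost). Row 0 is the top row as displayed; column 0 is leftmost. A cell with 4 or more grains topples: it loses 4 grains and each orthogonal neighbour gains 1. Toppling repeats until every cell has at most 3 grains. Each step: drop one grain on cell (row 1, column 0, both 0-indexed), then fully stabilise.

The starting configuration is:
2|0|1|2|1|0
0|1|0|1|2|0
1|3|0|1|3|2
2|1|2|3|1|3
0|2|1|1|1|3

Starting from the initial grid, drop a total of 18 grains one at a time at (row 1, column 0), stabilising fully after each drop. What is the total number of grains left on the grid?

50

step 0: 2|0|1|2|1|0
0|1|0|1|2|0
1|3|0|1|3|2
2|1|2|3|1|3
0|2|1|1|1|3
step 1: 2|0|1|2|1|0
1|1|0|1|2|0
1|3|0|1|3|2
2|1|2|3|1|3
0|2|1|1|1|3
step 2: 2|0|1|2|1|0
2|1|0|1|2|0
1|3|0|1|3|2
2|1|2|3|1|3
0|2|1|1|1|3
step 3: 2|0|1|2|1|0
3|1|0|1|2|0
1|3|0|1|3|2
2|1|2|3|1|3
0|2|1|1|1|3
step 4: 3|0|1|2|1|0
0|2|0|1|2|0
2|3|0|1|3|2
2|1|2|3|1|3
0|2|1|1|1|3
step 5: 3|0|1|2|1|0
1|2|0|1|2|0
2|3|0|1|3|2
2|1|2|3|1|3
0|2|1|1|1|3
step 6: 3|0|1|2|1|0
2|2|0|1|2|0
2|3|0|1|3|2
2|1|2|3|1|3
0|2|1|1|1|3
step 7: 3|0|1|2|1|0
3|2|0|1|2|0
2|3|0|1|3|2
2|1|2|3|1|3
0|2|1|1|1|3
step 8: 0|1|1|2|1|0
1|3|0|1|2|0
3|3|0|1|3|2
2|1|2|3|1|3
0|2|1|1|1|3
step 9: 0|1|1|2|1|0
2|3|0|1|2|0
3|3|0|1|3|2
2|1|2|3|1|3
0|2|1|1|1|3
step 10: 0|1|1|2|1|0
3|3|0|1|2|0
3|3|0|1|3|2
2|1|2|3|1|3
0|2|1|1|1|3
step 11: 1|2|1|2|1|0
2|1|1|1|2|0
1|1|1|1|3|2
3|2|2|3|1|3
0|2|1|1|1|3
step 12: 1|2|1|2|1|0
3|1|1|1|2|0
1|1|1|1|3|2
3|2|2|3|1|3
0|2|1|1|1|3
step 13: 2|2|1|2|1|0
0|2|1|1|2|0
2|1|1|1|3|2
3|2|2|3|1|3
0|2|1|1|1|3
step 14: 2|2|1|2|1|0
1|2|1|1|2|0
2|1|1|1|3|2
3|2|2|3|1|3
0|2|1|1|1|3
step 15: 2|2|1|2|1|0
2|2|1|1|2|0
2|1|1|1|3|2
3|2|2|3|1|3
0|2|1|1|1|3
step 16: 2|2|1|2|1|0
3|2|1|1|2|0
2|1|1|1|3|2
3|2|2|3|1|3
0|2|1|1|1|3
step 17: 3|2|1|2|1|0
0|3|1|1|2|0
3|1|1|1|3|2
3|2|2|3|1|3
0|2|1|1|1|3
step 18: 3|2|1|2|1|0
1|3|1|1|2|0
3|1|1|1|3|2
3|2|2|3|1|3
0|2|1|1|1|3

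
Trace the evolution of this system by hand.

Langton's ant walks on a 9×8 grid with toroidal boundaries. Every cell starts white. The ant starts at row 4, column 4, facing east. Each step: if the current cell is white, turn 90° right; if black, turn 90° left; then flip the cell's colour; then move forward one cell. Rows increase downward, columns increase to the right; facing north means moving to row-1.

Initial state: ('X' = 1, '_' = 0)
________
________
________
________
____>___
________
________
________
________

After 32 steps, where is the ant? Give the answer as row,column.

step 0: ________
________
________
________
____>___
________
________
________
________
step 1: ________
________
________
________
____X___
____v___
________
________
________
step 2: ________
________
________
________
____X___
___<X___
________
________
________
step 3: ________
________
________
________
___^X___
___XX___
________
________
________
step 4: ________
________
________
________
___X>___
___XX___
________
________
________
step 5: ________
________
________
____^___
___X____
___XX___
________
________
________
step 6: ________
________
________
____X>__
___X____
___XX___
________
________
________
step 7: ________
________
________
____XX__
___X_v__
___XX___
________
________
________
step 8: ________
________
________
____XX__
___X<X__
___XX___
________
________
________
step 9: ________
________
________
____^X__
___XXX__
___XX___
________
________
________
step 10: ________
________
________
___<_X__
___XXX__
___XX___
________
________
________
step 11: ________
________
___^____
___X_X__
___XXX__
___XX___
________
________
________
step 12: ________
________
___X>___
___X_X__
___XXX__
___XX___
________
________
________
step 13: ________
________
___XX___
___XvX__
___XXX__
___XX___
________
________
________
step 14: ________
________
___XX___
___<XX__
___XXX__
___XX___
________
________
________
step 15: ________
________
___XX___
____XX__
___vXX__
___XX___
________
________
________
step 16: ________
________
___XX___
____XX__
____>X__
___XX___
________
________
________
step 17: ________
________
___XX___
____^X__
_____X__
___XX___
________
________
________
step 18: ________
________
___XX___
___<_X__
_____X__
___XX___
________
________
________
step 19: ________
________
___^X___
___X_X__
_____X__
___XX___
________
________
________
step 20: ________
________
__<_X___
___X_X__
_____X__
___XX___
________
________
________
step 21: ________
__^_____
__X_X___
___X_X__
_____X__
___XX___
________
________
________
step 22: ________
__X>____
__X_X___
___X_X__
_____X__
___XX___
________
________
________
step 23: ________
__XX____
__XvX___
___X_X__
_____X__
___XX___
________
________
________
step 24: ________
__XX____
__<XX___
___X_X__
_____X__
___XX___
________
________
________
step 25: ________
__XX____
___XX___
__vX_X__
_____X__
___XX___
________
________
________
step 26: ________
__XX____
___XX___
_<XX_X__
_____X__
___XX___
________
________
________
step 27: ________
__XX____
_^_XX___
_XXX_X__
_____X__
___XX___
________
________
________
step 28: ________
__XX____
_X>XX___
_XXX_X__
_____X__
___XX___
________
________
________
step 29: ________
__XX____
_XXXX___
_XvX_X__
_____X__
___XX___
________
________
________
step 30: ________
__XX____
_XXXX___
_X_>_X__
_____X__
___XX___
________
________
________
step 31: ________
__XX____
_XX^X___
_X___X__
_____X__
___XX___
________
________
________
step 32: ________
__XX____
_X<_X___
_X___X__
_____X__
___XX___
________
________
________

2,2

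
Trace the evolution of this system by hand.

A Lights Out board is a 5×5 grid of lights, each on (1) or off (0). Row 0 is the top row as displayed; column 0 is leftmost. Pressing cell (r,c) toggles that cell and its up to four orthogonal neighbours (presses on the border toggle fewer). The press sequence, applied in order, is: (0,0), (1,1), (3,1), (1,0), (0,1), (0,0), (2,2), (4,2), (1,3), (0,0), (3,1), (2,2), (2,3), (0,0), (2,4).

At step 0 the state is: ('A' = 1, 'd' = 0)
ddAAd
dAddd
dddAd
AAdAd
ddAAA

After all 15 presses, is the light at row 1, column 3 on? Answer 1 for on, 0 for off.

gen 0: ddAAd
dAddd
dddAd
AAdAd
ddAAA
gen 1: AAAAd
AAddd
dddAd
AAdAd
ddAAA
gen 2: AdAAd
ddAdd
dAdAd
AAdAd
ddAAA
gen 3: AdAAd
ddAdd
dddAd
ddAAd
dAAAA
gen 4: ddAAd
AAAdd
AddAd
ddAAd
dAAAA
gen 5: AAdAd
AdAdd
AddAd
ddAAd
dAAAA
gen 6: dddAd
ddAdd
AddAd
ddAAd
dAAAA
gen 7: dddAd
ddddd
AAAdd
dddAd
dAAAA
gen 8: dddAd
ddddd
AAAdd
ddAAd
ddddA
gen 9: ddddd
ddAAA
AAAAd
ddAAd
ddddA
gen 10: AAddd
AdAAA
AAAAd
ddAAd
ddddA
gen 11: AAddd
AdAAA
AdAAd
AAdAd
dAddA
gen 12: AAddd
AddAA
AAddd
AAAAd
dAddA
gen 13: AAddd
AdddA
AAAAA
AAAdd
dAddA
gen 14: ddddd
ddddA
AAAAA
AAAdd
dAddA
gen 15: ddddd
ddddd
AAAdd
AAAdA
dAddA

0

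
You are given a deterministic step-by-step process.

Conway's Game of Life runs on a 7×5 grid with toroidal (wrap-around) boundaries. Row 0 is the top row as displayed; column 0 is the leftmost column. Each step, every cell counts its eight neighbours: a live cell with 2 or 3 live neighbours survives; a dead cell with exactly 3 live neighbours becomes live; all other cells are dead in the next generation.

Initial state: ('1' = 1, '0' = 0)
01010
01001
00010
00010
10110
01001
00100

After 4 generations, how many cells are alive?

2

t=0: 01010
01001
00010
00010
10110
01001
00100
t=1: 11010
10011
00111
00010
11110
11001
11110
t=2: 00000
00000
10100
10000
00010
00000
00010
t=3: 00000
00000
01000
01001
00000
00000
00000
t=4: 00000
00000
10000
10000
00000
00000
00000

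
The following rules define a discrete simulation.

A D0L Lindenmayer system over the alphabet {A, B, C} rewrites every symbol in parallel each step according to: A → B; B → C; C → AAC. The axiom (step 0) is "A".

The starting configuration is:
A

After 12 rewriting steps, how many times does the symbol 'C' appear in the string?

k=0  A
k=1  B
k=2  C
k=3  AAC
k=4  BBAAC
k=5  CCBBAAC
k=6  AACAACCCBBAAC
k=7  BBAACBBAACAACAACCCBBAAC
k=8  CCBBAACCCBBAACBBAACBBAACAACAACCCBBAAC
k=9  AACAACCCBBAACAACAACCCBBAACCCBBAACCCBBAACBBAACBBAACAACAACCCBBAAC
k=10  BBAACBBAACAACAACCCBBAACBBAACBBAACAACAACCCBBAACAACAACCCBBAACAACAACCCBBAACCCBBAACCCBBAACBBAACBBAACAACAACCCBBAAC
k=11  CCBBAACCCBBAACBBAACBBAACAACAACCCBBAACCCBBAACCCBBAACBBAACBB…CCCBBAACAACAACCCBBAACCCBBAACCCBBAACBBAACBBAACAACAACCCBBAAC  (len 183)
k=12  AACAACCCBBAACAACAACCCBBAACCCBBAACCCBBAACBBAACBBAACAACAACCC…CCCBBAACAACAACCCBBAACCCBBAACCCBBAACBBAACBBAACAACAACCCBBAAC  (len 309)

109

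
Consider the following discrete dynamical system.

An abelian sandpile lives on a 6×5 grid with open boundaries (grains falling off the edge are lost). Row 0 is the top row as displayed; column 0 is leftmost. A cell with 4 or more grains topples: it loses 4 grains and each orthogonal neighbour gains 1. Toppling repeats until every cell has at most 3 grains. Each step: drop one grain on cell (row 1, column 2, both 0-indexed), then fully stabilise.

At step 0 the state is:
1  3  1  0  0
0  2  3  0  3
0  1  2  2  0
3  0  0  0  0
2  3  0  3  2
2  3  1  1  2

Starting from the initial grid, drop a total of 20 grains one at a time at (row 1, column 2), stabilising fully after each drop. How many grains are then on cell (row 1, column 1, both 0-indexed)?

t=0: 1  3  1  0  0
0  2  3  0  3
0  1  2  2  0
3  0  0  0  0
2  3  0  3  2
2  3  1  1  2
t=1: 1  3  2  0  0
0  3  0  1  3
0  1  3  2  0
3  0  0  0  0
2  3  0  3  2
2  3  1  1  2
t=2: 1  3  2  0  0
0  3  1  1  3
0  1  3  2  0
3  0  0  0  0
2  3  0  3  2
2  3  1  1  2
t=3: 1  3  2  0  0
0  3  2  1  3
0  1  3  2  0
3  0  0  0  0
2  3  0  3  2
2  3  1  1  2
t=4: 1  3  2  0  0
0  3  3  1  3
0  1  3  2  0
3  0  0  0  0
2  3  0  3  2
2  3  1  1  2
t=5: 2  1  0  1  0
1  1  3  2  3
0  3  0  3  0
3  0  1  0  0
2  3  0  3  2
2  3  1  1  2
t=6: 2  1  1  1  0
1  2  0  3  3
0  3  1  3  0
3  0  1  0  0
2  3  0  3  2
2  3  1  1  2
t=7: 2  1  1  1  0
1  2  1  3  3
0  3  1  3  0
3  0  1  0  0
2  3  0  3  2
2  3  1  1  2
t=8: 2  1  1  1  0
1  2  2  3  3
0  3  1  3  0
3  0  1  0  0
2  3  0  3  2
2  3  1  1  2
t=9: 2  1  1  1  0
1  2  3  3  3
0  3  1  3  0
3  0  1  0  0
2  3  0  3  2
2  3  1  1  2
t=10: 2  1  2  2  1
1  3  1  2  0
0  3  3  0  2
3  0  1  1  0
2  3  0  3  2
2  3  1  1  2
t=11: 2  1  2  2  1
1  3  2  2  0
0  3  3  0  2
3  0  1  1  0
2  3  0  3  2
2  3  1  1  2
t=12: 2  1  2  2  1
1  3  3  2  0
0  3  3  0  2
3  0  1  1  0
2  3  0  3  2
2  3  1  1  2
t=13: 2  2  3  2  1
2  1  2  3  0
1  1  1  1  2
3  1  2  1  0
2  3  0  3  2
2  3  1  1  2
t=14: 2  2  3  2  1
2  1  3  3  0
1  1  1  1  2
3  1  2  1  0
2  3  0  3  2
2  3  1  1  2
t=15: 2  3  1  0  2
2  2  2  1  1
1  1  2  2  2
3  1  2  1  0
2  3  0  3  2
2  3  1  1  2
t=16: 2  3  1  0  2
2  2  3  1  1
1  1  2  2  2
3  1  2  1  0
2  3  0  3  2
2  3  1  1  2
t=17: 2  3  2  0  2
2  3  0  2  1
1  1  3  2  2
3  1  2  1  0
2  3  0  3  2
2  3  1  1  2
t=18: 2  3  2  0  2
2  3  1  2  1
1  1  3  2  2
3  1  2  1  0
2  3  0  3  2
2  3  1  1  2
t=19: 2  3  2  0  2
2  3  2  2  1
1  1  3  2  2
3  1  2  1  0
2  3  0  3  2
2  3  1  1  2
t=20: 2  3  2  0  2
2  3  3  2  1
1  1  3  2  2
3  1  2  1  0
2  3  0  3  2
2  3  1  1  2

3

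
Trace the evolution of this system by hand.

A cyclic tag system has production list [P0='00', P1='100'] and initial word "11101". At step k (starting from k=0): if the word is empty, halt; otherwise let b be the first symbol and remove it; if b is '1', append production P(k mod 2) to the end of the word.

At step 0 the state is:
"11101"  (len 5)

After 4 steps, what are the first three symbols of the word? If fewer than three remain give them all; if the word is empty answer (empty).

100

t=0: "11101"  (len 5)
t=1: "110100"  (len 6)
t=2: "10100100"  (len 8)
t=3: "010010000"  (len 9)
t=4: "10010000"  (len 8)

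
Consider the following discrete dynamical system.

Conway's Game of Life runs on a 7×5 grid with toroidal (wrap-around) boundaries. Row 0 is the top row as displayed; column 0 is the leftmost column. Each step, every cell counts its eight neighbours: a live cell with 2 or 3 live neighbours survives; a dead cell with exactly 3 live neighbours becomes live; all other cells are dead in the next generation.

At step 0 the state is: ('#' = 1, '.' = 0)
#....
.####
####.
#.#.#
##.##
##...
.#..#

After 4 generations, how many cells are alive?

3

t=0: #....
.####
####.
#.#.#
##.##
##...
.#..#
t=1: .....
.....
.....
.....
...#.
...#.
.#..#
t=2: .....
.....
.....
.....
.....
..###
.....
t=3: .....
.....
.....
.....
...#.
...#.
...#.
t=4: .....
.....
.....
.....
.....
..###
.....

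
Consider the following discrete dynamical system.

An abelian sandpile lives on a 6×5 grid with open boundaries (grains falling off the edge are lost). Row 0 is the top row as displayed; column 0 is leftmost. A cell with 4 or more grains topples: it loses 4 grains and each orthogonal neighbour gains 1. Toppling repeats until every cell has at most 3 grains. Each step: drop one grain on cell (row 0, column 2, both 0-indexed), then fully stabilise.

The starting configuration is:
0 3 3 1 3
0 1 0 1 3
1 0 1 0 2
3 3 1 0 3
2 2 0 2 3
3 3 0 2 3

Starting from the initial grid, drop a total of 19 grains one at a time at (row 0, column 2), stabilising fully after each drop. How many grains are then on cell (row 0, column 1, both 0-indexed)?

0) 0 3 3 1 3
0 1 0 1 3
1 0 1 0 2
3 3 1 0 3
2 2 0 2 3
3 3 0 2 3
1) 1 0 1 2 3
0 2 1 1 3
1 0 1 0 2
3 3 1 0 3
2 2 0 2 3
3 3 0 2 3
2) 1 0 2 2 3
0 2 1 1 3
1 0 1 0 2
3 3 1 0 3
2 2 0 2 3
3 3 0 2 3
3) 1 0 3 2 3
0 2 1 1 3
1 0 1 0 2
3 3 1 0 3
2 2 0 2 3
3 3 0 2 3
4) 1 1 0 3 3
0 2 2 1 3
1 0 1 0 2
3 3 1 0 3
2 2 0 2 3
3 3 0 2 3
5) 1 1 1 3 3
0 2 2 1 3
1 0 1 0 2
3 3 1 0 3
2 2 0 2 3
3 3 0 2 3
6) 1 1 2 3 3
0 2 2 1 3
1 0 1 0 2
3 3 1 0 3
2 2 0 2 3
3 3 0 2 3
7) 1 1 3 3 3
0 2 2 1 3
1 0 1 0 2
3 3 1 0 3
2 2 0 2 3
3 3 0 2 3
8) 1 2 1 1 1
0 2 3 3 0
1 0 1 0 3
3 3 1 0 3
2 2 0 2 3
3 3 0 2 3
9) 1 2 2 1 1
0 2 3 3 0
1 0 1 0 3
3 3 1 0 3
2 2 0 2 3
3 3 0 2 3
10) 1 2 3 1 1
0 2 3 3 0
1 0 1 0 3
3 3 1 0 3
2 2 0 2 3
3 3 0 2 3
11) 1 3 1 3 1
0 3 1 0 1
1 0 2 1 3
3 3 1 0 3
2 2 0 2 3
3 3 0 2 3
12) 1 3 2 3 1
0 3 1 0 1
1 0 2 1 3
3 3 1 0 3
2 2 0 2 3
3 3 0 2 3
13) 1 3 3 3 1
0 3 1 0 1
1 0 2 1 3
3 3 1 0 3
2 2 0 2 3
3 3 0 2 3
14) 2 1 2 0 2
1 0 3 1 1
1 1 2 1 3
3 3 1 0 3
2 2 0 2 3
3 3 0 2 3
15) 2 1 3 0 2
1 0 3 1 1
1 1 2 1 3
3 3 1 0 3
2 2 0 2 3
3 3 0 2 3
16) 2 2 1 1 2
1 1 0 2 1
1 1 3 1 3
3 3 1 0 3
2 2 0 2 3
3 3 0 2 3
17) 2 2 2 1 2
1 1 0 2 1
1 1 3 1 3
3 3 1 0 3
2 2 0 2 3
3 3 0 2 3
18) 2 2 3 1 2
1 1 0 2 1
1 1 3 1 3
3 3 1 0 3
2 2 0 2 3
3 3 0 2 3
19) 2 3 0 2 2
1 1 1 2 1
1 1 3 1 3
3 3 1 0 3
2 2 0 2 3
3 3 0 2 3

3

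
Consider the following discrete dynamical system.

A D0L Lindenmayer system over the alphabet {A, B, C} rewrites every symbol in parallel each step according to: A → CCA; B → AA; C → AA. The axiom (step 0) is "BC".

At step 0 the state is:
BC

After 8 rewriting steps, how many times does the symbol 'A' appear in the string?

[0] BC
[1] AAAA
[2] CCACCACCACCA
[3] AAAACCAAAAACCAAAAACCAAAAACCA
[4] CCACCACCACCAAAAACCACCACCACCACCAAAAACCACCACCACCACCAAAAACCACCACCACCACCAAAAACCA
[5] AAAACCAAAAACCAAAAACCAAAAACCACCACCACCACCAAAAACCAAAAACCAAAAA…ACCAAAAACCAAAAACCAAAAACCAAAAACCAAAAACCACCACCACCACCAAAAACCA  (len 188)
[6] CCACCACCACCAAAAACCACCACCACCACCAAAAACCACCACCACCACCAAAAACCAC…ACCAAAAACCAAAAACCAAAAACCAAAAACCAAAAACCACCACCACCACCAAAAACCA  (len 492)
[7] AAAACCAAAAACCAAAAACCAAAAACCACCACCACCACCAAAAACCAAAAACCAAAAA…ACCAAAAACCAAAAACCAAAAACCAAAAACCAAAAACCACCACCACCACCAAAAACCA  (len 1244)
[8] CCACCACCACCAAAAACCACCACCACCACCAAAAACCACCACCACCACCAAAAACCAC…ACCAAAAACCAAAAACCAAAAACCAAAAACCAAAAACCACCACCACCACCAAAAACCA  (len 3212)

1764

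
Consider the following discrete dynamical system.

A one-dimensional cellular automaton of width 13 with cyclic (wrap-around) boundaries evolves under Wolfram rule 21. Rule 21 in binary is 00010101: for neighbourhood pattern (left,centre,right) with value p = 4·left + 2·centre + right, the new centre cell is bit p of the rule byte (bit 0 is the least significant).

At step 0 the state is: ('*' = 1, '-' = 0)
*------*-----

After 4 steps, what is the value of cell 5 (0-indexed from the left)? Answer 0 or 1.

0

gen 0: *------*-----
gen 1: ******-*****-
gen 2: -------------
gen 3: *************
gen 4: -------------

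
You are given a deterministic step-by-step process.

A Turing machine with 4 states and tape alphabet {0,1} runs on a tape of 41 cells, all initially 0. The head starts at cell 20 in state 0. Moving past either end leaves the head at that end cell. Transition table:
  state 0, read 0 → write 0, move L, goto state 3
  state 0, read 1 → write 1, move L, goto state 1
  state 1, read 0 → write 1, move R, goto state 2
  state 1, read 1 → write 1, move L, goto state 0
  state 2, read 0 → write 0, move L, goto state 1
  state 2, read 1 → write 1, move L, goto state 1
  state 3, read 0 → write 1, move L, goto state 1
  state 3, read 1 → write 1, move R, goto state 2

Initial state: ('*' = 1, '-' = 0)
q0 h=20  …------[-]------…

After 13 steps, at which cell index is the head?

step 0: q0 h=20  …------[-]------…
step 1: q3 h=19  …------[-]------…
step 2: q1 h=18  …------[-]*-----…
step 3: q2 h=19  …-----*[*]------…
step 4: q1 h=18  …------[*]*-----…
step 5: q0 h=17  …------[-]**----…
step 6: q3 h=16  …------[-]-**---…
step 7: q1 h=15  …------[-]*-**--…
step 8: q2 h=16  …-----*[*]-**---…
step 9: q1 h=15  …------[*]*-**--…
step 10: q0 h=14  …------[-]**-**-…
step 11: q3 h=13  …------[-]-**-**…
step 12: q1 h=12  …------[-]*-**-*…
step 13: q2 h=13  …-----*[*]-**-**…

13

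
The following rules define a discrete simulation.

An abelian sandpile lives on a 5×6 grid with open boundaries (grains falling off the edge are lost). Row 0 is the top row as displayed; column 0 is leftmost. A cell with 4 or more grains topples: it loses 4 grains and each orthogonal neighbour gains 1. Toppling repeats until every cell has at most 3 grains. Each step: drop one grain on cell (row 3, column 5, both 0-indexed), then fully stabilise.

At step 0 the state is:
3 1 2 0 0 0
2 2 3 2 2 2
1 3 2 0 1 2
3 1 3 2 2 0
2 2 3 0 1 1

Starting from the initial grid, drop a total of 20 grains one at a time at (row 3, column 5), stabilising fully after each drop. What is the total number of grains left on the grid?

60

[0] 3 1 2 0 0 0
2 2 3 2 2 2
1 3 2 0 1 2
3 1 3 2 2 0
2 2 3 0 1 1
[1] 3 1 2 0 0 0
2 2 3 2 2 2
1 3 2 0 1 2
3 1 3 2 2 1
2 2 3 0 1 1
[2] 3 1 2 0 0 0
2 2 3 2 2 2
1 3 2 0 1 2
3 1 3 2 2 2
2 2 3 0 1 1
[3] 3 1 2 0 0 0
2 2 3 2 2 2
1 3 2 0 1 2
3 1 3 2 2 3
2 2 3 0 1 1
[4] 3 1 2 0 0 0
2 2 3 2 2 2
1 3 2 0 1 3
3 1 3 2 3 0
2 2 3 0 1 2
[5] 3 1 2 0 0 0
2 2 3 2 2 2
1 3 2 0 1 3
3 1 3 2 3 1
2 2 3 0 1 2
[6] 3 1 2 0 0 0
2 2 3 2 2 2
1 3 2 0 1 3
3 1 3 2 3 2
2 2 3 0 1 2
[7] 3 1 2 0 0 0
2 2 3 2 2 2
1 3 2 0 1 3
3 1 3 2 3 3
2 2 3 0 1 2
[8] 3 1 2 0 0 0
2 2 3 2 2 3
1 3 2 0 3 0
3 1 3 3 0 2
2 2 3 0 2 3
[9] 3 1 2 0 0 0
2 2 3 2 2 3
1 3 2 0 3 0
3 1 3 3 0 3
2 2 3 0 2 3
[10] 3 1 2 0 0 0
2 2 3 2 2 3
1 3 2 0 3 1
3 1 3 3 1 1
2 2 3 0 3 0
[11] 3 1 2 0 0 0
2 2 3 2 2 3
1 3 2 0 3 1
3 1 3 3 1 2
2 2 3 0 3 0
[12] 3 1 2 0 0 0
2 2 3 2 2 3
1 3 2 0 3 1
3 1 3 3 1 3
2 2 3 0 3 0
[13] 3 1 2 0 0 0
2 2 3 2 2 3
1 3 2 0 3 2
3 1 3 3 2 0
2 2 3 0 3 1
[14] 3 1 2 0 0 0
2 2 3 2 2 3
1 3 2 0 3 2
3 1 3 3 2 1
2 2 3 0 3 1
[15] 3 1 2 0 0 0
2 2 3 2 2 3
1 3 2 0 3 2
3 1 3 3 2 2
2 2 3 0 3 1
[16] 3 1 2 0 0 0
2 2 3 2 2 3
1 3 2 0 3 2
3 1 3 3 2 3
2 2 3 0 3 1
[17] 3 1 2 0 0 0
2 2 3 2 2 3
1 3 2 0 3 3
3 1 3 3 3 0
2 2 3 0 3 2
[18] 3 1 2 0 0 0
2 2 3 2 2 3
1 3 2 0 3 3
3 1 3 3 3 1
2 2 3 0 3 2
[19] 3 1 2 0 0 0
2 2 3 2 2 3
1 3 2 0 3 3
3 1 3 3 3 2
2 2 3 0 3 2
[20] 3 1 2 0 0 0
2 2 3 2 2 3
1 3 2 0 3 3
3 1 3 3 3 3
2 2 3 0 3 2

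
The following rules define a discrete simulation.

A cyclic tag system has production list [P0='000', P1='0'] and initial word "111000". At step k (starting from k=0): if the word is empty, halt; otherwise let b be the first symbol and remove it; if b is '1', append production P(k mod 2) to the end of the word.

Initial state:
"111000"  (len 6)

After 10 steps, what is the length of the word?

3

gen 0: "111000"  (len 6)
gen 1: "11000000"  (len 8)
gen 2: "10000000"  (len 8)
gen 3: "0000000000"  (len 10)
gen 4: "000000000"  (len 9)
gen 5: "00000000"  (len 8)
gen 6: "0000000"  (len 7)
gen 7: "000000"  (len 6)
gen 8: "00000"  (len 5)
gen 9: "0000"  (len 4)
gen 10: "000"  (len 3)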